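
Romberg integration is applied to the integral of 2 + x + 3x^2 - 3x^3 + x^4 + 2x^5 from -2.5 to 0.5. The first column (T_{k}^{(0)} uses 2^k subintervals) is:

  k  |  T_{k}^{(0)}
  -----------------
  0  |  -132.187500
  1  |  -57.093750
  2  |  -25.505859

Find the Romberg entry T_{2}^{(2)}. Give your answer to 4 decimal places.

T_{1}^{(1)} = -57.093750 + (-57.093750 − (-132.187500))/3 = -32.062500
T_{2}^{(1)} = (4·(-25.505859) − (-57.093750)) / 3 = -14.976562
T_{2}^{(2)} = -14.976562 + (-14.976562 − (-32.062500))/15 = -13.837499
(Column j=1 coincides with Simpson's rule on the same nodes.)

-13.8375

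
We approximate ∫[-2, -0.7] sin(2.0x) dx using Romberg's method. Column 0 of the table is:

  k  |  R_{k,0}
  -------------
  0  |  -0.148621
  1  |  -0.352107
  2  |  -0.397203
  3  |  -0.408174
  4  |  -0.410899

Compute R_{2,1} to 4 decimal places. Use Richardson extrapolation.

Richardson extrapolation on the trapezoidal column (denominator 4−1=3):
R_{2,1} = -0.397203 + (-0.397203 − (-0.352107))/3 = -0.412235
(Column j=1 coincides with Simpson's rule on the same nodes.)

-0.4122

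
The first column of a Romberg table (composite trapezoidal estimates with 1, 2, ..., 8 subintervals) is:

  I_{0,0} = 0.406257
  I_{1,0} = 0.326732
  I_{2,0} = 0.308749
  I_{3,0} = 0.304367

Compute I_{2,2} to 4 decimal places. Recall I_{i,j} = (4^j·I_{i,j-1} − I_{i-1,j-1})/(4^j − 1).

Richardson extrapolation on the trapezoidal column (denominator 4−1=3):
I_{1,1} = (4·0.326732 − 0.406257) / 3 = 0.300224
I_{2,1} = (4·0.308749 − 0.326732) / 3 = 0.302755
I_{2,2} = 0.302755 + (0.302755 − 0.300224)/15 = 0.302924

0.3029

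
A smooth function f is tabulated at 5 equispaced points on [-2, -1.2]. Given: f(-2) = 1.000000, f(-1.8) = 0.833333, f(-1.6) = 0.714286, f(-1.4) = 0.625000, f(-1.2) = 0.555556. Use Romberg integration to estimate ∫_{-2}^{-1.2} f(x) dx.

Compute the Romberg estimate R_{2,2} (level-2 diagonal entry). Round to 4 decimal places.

R_{0,0} (trapezoid, 1 panel, h=0.8000): 0.622222
R_{1,0} (trapezoid, 2 panels, h=0.4000): 0.596826
R_{2,0} (trapezoid, 4 panels, h=0.2000): 0.590079
R_{1,1} = 0.596826 + (0.596826 − 0.622222)/3 = 0.588361
R_{2,1} = 0.590079 + (0.590079 − 0.596826)/3 = 0.587830
R_{2,2} = 0.587830 + (0.587830 − 0.588361)/15 = 0.587795

0.5878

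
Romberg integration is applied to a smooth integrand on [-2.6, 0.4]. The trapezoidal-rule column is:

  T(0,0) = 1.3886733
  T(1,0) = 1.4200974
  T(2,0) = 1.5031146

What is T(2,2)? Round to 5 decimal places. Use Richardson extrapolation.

Richardson extrapolation on the trapezoidal column (denominator 4−1=3):
T(1,1) = 1.4200974 + (1.4200974 − 1.3886733)/3 = 1.4305721
T(2,1) = 1.5031146 + (1.5031146 − 1.4200974)/3 = 1.5307870
T(2,2) = 1.5307870 + (1.5307870 − 1.4305721)/15 = 1.5374680

1.53747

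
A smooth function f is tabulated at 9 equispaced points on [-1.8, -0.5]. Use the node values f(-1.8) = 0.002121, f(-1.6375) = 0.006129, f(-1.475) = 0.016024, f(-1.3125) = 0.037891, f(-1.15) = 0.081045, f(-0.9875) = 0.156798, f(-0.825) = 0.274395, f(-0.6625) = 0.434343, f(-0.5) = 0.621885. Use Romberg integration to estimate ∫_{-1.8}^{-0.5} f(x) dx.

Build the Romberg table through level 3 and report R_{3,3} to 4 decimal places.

0.2117

R_{0,0} (trapezoid, 1 panel, h=1.3000): 0.405604
R_{1,0} (trapezoid, 2 panels, h=0.6500): 0.255481
R_{2,0} (trapezoid, 4 panels, h=0.3250): 0.222127
R_{3,0} (trapezoid, 8 panels, h=0.1625): 0.214277
R_{1,1} = 0.255481 + (0.255481 − 0.405604)/3 = 0.205440
R_{2,1} = 0.222127 + (0.222127 − 0.255481)/3 = 0.211009
R_{3,1} = 0.214277 + (0.214277 − 0.222127)/3 = 0.211660
R_{2,2} = 0.211009 + (0.211009 − 0.205440)/15 = 0.211380
R_{3,2} = 0.211660 + (0.211660 − 0.211009)/15 = 0.211703
R_{3,3} = 0.211703 + (0.211703 − 0.211380)/63 = 0.211708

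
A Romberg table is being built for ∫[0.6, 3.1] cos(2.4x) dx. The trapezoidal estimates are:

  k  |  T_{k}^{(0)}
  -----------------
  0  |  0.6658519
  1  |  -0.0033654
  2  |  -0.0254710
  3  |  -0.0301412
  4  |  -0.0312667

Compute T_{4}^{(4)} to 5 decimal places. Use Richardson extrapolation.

T_{1}^{(1)} = (4·(-0.0033654) − 0.6658519) / 3 = -0.2264378
T_{2}^{(1)} = (4·(-0.0254710) − (-0.0033654)) / 3 = -0.0328395
T_{3}^{(1)} = (4·(-0.0301412) − (-0.0254710)) / 3 = -0.0316979
T_{4}^{(1)} = -0.0312667 + (-0.0312667 − (-0.0301412))/3 = -0.0316419
T_{2}^{(2)} = -0.0328395 + (-0.0328395 − (-0.2264378))/15 = -0.0199329
T_{3}^{(2)} = (16·(-0.0316979) − (-0.0328395)) / 15 = -0.0316218
T_{4}^{(2)} = -0.0316419 + (-0.0316419 − (-0.0316979))/15 = -0.0316382
T_{3}^{(3)} = -0.0316218 + (-0.0316218 − (-0.0199329))/63 = -0.0318073
T_{4}^{(3)} = -0.0316382 + (-0.0316382 − (-0.0316218))/63 = -0.0316385
T_{4}^{(4)} = -0.0316385 + (-0.0316385 − (-0.0318073))/255 = -0.0316378

-0.03164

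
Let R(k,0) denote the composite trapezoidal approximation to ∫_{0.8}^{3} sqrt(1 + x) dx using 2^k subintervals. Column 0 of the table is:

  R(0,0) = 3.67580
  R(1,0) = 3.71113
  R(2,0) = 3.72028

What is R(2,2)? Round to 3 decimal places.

R(1,1) = 3.71113 + (3.71113 − 3.67580)/3 = 3.72291
R(2,1) = 3.72028 + (3.72028 − 3.71113)/3 = 3.72333
R(2,2) = 3.72333 + (3.72333 − 3.72291)/15 = 3.72336

3.723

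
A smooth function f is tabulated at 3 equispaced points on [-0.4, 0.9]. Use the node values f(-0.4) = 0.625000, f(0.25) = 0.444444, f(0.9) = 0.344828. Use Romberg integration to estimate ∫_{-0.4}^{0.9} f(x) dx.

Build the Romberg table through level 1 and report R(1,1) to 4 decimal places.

R(0,0) (trapezoid, 1 panel, h=1.3000): 0.630388
R(1,0) (trapezoid, 2 panels, h=0.6500): 0.604083
R(1,1) = 0.604083 + (0.604083 − 0.630388)/3 = 0.595315

0.5953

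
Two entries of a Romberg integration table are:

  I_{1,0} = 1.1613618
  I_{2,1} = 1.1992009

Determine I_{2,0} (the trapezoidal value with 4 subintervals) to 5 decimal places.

1.18974

From I_{2,1} = (4·I_{2,0} − I_{1,0})/3, solve for I_{2,0}:
4·I_{2,0} = 3·1.1992009 + 1.1613618 = 4.7589645
I_{2,0} = 1.1897411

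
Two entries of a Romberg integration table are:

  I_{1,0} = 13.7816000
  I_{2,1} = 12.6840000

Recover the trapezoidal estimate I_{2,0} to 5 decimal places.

12.95840

From I_{2,1} = (4·I_{2,0} − I_{1,0})/3, solve for I_{2,0}:
4·I_{2,0} = 3·12.6840000 + 13.7816000 = 51.8336000
I_{2,0} = 12.9584000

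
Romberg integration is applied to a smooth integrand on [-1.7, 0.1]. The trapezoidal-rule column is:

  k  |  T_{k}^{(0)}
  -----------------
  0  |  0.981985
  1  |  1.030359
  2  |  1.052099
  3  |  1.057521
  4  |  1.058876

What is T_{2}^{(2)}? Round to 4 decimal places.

1.0602

Richardson extrapolation on the trapezoidal column (denominator 4−1=3):
T_{1}^{(1)} = 1.030359 + (1.030359 − 0.981985)/3 = 1.046484
T_{2}^{(1)} = (4·1.052099 − 1.030359) / 3 = 1.059346
T_{2}^{(2)} = (16·1.059346 − 1.046484) / 15 = 1.060203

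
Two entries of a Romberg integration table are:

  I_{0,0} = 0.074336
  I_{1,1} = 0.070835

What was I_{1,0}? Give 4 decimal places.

0.0717

From I_{1,1} = (4·I_{1,0} − I_{0,0})/3, solve for I_{1,0}:
4·I_{1,0} = 3·0.070835 + 0.074336 = 0.286841
I_{1,0} = 0.071710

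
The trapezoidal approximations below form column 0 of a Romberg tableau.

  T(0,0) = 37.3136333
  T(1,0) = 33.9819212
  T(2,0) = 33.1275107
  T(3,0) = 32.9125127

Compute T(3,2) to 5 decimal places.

Richardson extrapolation on the trapezoidal column (denominator 4−1=3):
T(2,1) = 33.1275107 + (33.1275107 − 33.9819212)/3 = 32.8427072
T(3,1) = 32.9125127 + (32.9125127 − 33.1275107)/3 = 32.8408467
T(3,2) = (16·32.8408467 − 32.8427072) / 15 = 32.8407227

32.84072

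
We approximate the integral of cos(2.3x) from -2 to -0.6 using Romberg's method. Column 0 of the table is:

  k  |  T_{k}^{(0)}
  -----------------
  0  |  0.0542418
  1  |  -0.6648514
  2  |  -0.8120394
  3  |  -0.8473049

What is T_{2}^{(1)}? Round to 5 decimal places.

-0.86110

T_{2}^{(1)} = (4·(-0.8120394) − (-0.6648514)) / 3 = -0.8611021
(Column j=1 coincides with Simpson's rule on the same nodes.)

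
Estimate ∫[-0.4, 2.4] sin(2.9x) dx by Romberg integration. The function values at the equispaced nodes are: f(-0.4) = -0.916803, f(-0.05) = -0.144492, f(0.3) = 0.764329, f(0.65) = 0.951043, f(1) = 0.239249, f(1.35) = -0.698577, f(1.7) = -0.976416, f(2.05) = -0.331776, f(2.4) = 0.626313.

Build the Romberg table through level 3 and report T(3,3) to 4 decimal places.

T(0,0) (trapezoid, 1 panel, h=2.8000): -0.406686
T(1,0) (trapezoid, 2 panels, h=1.4000): 0.131606
T(2,0) (trapezoid, 4 panels, h=0.7000): -0.082658
T(3,0) (trapezoid, 8 panels, h=0.3500): -0.119660
T(1,1) = 0.131606 + (0.131606 − (-0.406686))/3 = 0.311037
T(2,1) = -0.082658 + (-0.082658 − 0.131606)/3 = -0.154079
T(3,1) = -0.119660 + (-0.119660 − (-0.082658))/3 = -0.131994
T(2,2) = -0.154079 + (-0.154079 − 0.311037)/15 = -0.185087
T(3,2) = -0.131994 + (-0.131994 − (-0.154079))/15 = -0.130522
T(3,3) = -0.130522 + (-0.130522 − (-0.185087))/63 = -0.129656

-0.1297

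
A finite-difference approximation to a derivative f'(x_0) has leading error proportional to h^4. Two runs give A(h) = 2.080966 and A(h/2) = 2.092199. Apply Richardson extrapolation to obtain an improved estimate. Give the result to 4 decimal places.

Extrapolated value = (16·A(h/2) − A(h)) / (16 − 1)
= (16·2.092199 − 2.080966) / 15
= 31.394218 / 15 = 2.092948

2.0929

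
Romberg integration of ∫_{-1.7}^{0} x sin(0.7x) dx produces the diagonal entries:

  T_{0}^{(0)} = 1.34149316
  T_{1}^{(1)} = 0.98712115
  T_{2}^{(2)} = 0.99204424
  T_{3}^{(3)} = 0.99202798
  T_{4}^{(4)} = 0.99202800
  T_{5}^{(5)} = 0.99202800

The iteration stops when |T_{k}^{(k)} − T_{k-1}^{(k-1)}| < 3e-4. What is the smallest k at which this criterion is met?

k = 3

|T_{1}^{(1)} − T_{0}^{(0)}| = 0.35437201 ≥ 3e-4
|T_{2}^{(2)} − T_{1}^{(1)}| = 0.00492309 ≥ 3e-4
|T_{3}^{(3)} − T_{2}^{(2)}| = 0.00001626 < 3e-4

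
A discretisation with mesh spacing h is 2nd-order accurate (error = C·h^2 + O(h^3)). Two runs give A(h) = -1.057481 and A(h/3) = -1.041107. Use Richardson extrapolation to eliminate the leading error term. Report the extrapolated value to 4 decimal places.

Extrapolated value = (9·A(h/3) − A(h)) / (9 − 1)
= (9·(-1.041107) − (-1.057481)) / 8
= -8.312482 / 8 = -1.039060

-1.0391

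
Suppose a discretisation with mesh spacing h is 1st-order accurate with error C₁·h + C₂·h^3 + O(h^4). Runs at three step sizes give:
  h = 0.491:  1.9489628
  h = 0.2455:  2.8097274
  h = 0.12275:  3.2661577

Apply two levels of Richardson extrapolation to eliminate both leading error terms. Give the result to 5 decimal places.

3.73003

First eliminate the h term (factor 2^1 = 2):
  B₁ = (2·2.8097274 − 1.9489628)/1 = 3.6704920
  B₂ = (2·3.2661577 − 2.8097274)/1 = 3.7225880
Then eliminate the h^3 term (factor 2^3 = 8):
  (8·3.7225880 − 3.6704920)/7 = 3.7300303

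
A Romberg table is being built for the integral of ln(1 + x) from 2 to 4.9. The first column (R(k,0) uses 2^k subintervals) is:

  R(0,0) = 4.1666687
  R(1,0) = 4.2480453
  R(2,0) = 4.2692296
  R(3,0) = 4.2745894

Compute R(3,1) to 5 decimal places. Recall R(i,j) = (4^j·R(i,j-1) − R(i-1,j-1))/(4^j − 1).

4.27638

Richardson extrapolation on the trapezoidal column (denominator 4−1=3):
R(3,1) = 4.2745894 + (4.2745894 − 4.2692296)/3 = 4.2763760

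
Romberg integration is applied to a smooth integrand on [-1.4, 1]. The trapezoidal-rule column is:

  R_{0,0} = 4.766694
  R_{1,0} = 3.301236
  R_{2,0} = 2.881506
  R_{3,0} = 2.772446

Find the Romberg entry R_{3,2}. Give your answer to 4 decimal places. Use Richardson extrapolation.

2.7357

Richardson extrapolation on the trapezoidal column (denominator 4−1=3):
R_{2,1} = (4·2.881506 − 3.301236) / 3 = 2.741596
R_{3,1} = 2.772446 + (2.772446 − 2.881506)/3 = 2.736093
R_{3,2} = 2.736093 + (2.736093 − 2.741596)/15 = 2.735726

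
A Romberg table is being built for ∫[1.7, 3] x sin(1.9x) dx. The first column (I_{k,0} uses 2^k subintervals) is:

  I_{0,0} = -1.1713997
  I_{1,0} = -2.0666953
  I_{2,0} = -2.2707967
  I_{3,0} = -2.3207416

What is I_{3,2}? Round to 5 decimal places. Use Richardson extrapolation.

-2.33729

Richardson extrapolation on the trapezoidal column (denominator 4−1=3):
I_{2,1} = -2.2707967 + (-2.2707967 − (-2.0666953))/3 = -2.3388305
I_{3,1} = (4·(-2.3207416) − (-2.2707967)) / 3 = -2.3373899
I_{3,2} = (16·(-2.3373899) − (-2.3388305)) / 15 = -2.3372939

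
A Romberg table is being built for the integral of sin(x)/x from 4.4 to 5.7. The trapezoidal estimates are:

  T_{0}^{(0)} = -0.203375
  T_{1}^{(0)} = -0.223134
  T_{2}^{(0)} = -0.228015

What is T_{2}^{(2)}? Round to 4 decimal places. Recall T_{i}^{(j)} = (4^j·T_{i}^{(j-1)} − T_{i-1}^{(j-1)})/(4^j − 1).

Richardson extrapolation on the trapezoidal column (denominator 4−1=3):
T_{1}^{(1)} = -0.223134 + (-0.223134 − (-0.203375))/3 = -0.229720
T_{2}^{(1)} = (4·(-0.228015) − (-0.223134)) / 3 = -0.229642
T_{2}^{(2)} = (16·(-0.229642) − (-0.229720)) / 15 = -0.229637
(Column j=1 coincides with Simpson's rule on the same nodes.)

-0.2296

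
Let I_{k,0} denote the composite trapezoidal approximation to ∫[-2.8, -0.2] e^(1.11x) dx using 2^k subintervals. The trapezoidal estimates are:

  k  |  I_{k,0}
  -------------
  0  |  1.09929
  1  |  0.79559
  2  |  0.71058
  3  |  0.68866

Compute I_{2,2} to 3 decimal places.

Richardson extrapolation on the trapezoidal column (denominator 4−1=3):
I_{1,1} = (4·0.79559 − 1.09929) / 3 = 0.69436
I_{2,1} = (4·0.71058 − 0.79559) / 3 = 0.68224
I_{2,2} = 0.68224 + (0.68224 − 0.69436)/15 = 0.68143

0.681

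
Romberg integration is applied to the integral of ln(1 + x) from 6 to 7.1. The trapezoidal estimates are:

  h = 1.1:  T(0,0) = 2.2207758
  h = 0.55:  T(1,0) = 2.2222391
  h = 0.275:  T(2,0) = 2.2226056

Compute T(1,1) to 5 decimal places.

2.22273

Richardson extrapolation on the trapezoidal column (denominator 4−1=3):
T(1,1) = (4·2.2222391 − 2.2207758) / 3 = 2.2227269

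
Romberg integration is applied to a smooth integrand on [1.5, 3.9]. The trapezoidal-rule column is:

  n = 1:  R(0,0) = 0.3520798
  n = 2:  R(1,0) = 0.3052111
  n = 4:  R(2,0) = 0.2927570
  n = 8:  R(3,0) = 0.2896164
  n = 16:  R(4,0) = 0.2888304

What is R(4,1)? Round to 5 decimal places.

0.28857

Richardson extrapolation on the trapezoidal column (denominator 4−1=3):
R(4,1) = (4·0.2888304 − 0.2896164) / 3 = 0.2885684
(Column j=1 coincides with Simpson's rule on the same nodes.)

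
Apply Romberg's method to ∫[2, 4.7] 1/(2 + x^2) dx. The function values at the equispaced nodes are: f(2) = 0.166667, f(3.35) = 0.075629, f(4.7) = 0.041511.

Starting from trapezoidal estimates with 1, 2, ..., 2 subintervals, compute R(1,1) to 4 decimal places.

R(0,0) (trapezoid, 1 panel, h=2.7000): 0.281040
R(1,0) (trapezoid, 2 panels, h=1.3500): 0.242619
R(1,1) = 0.242619 + (0.242619 − 0.281040)/3 = 0.229812

0.2298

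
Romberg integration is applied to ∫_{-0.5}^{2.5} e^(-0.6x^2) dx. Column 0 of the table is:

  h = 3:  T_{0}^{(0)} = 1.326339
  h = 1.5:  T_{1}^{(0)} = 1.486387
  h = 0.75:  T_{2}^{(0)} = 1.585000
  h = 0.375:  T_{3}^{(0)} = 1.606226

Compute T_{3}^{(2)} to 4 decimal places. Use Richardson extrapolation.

1.6130

T_{2}^{(1)} = 1.585000 + (1.585000 − 1.486387)/3 = 1.617871
T_{3}^{(1)} = 1.606226 + (1.606226 − 1.585000)/3 = 1.613301
T_{3}^{(2)} = 1.613301 + (1.613301 − 1.617871)/15 = 1.612996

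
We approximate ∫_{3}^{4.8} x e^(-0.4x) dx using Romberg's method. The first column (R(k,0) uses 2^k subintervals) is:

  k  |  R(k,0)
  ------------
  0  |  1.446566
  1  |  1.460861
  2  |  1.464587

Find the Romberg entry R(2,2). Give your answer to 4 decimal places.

1.4658

Richardson extrapolation on the trapezoidal column (denominator 4−1=3):
R(1,1) = 1.460861 + (1.460861 − 1.446566)/3 = 1.465626
R(2,1) = 1.464587 + (1.464587 − 1.460861)/3 = 1.465829
R(2,2) = (16·1.465829 − 1.465626) / 15 = 1.465843
(Column j=1 coincides with Simpson's rule on the same nodes.)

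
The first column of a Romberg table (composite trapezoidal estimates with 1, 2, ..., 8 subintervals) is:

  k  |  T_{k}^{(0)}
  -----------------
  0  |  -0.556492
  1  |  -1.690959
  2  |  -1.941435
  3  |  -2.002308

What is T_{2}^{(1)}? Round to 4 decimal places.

-2.0249

Richardson extrapolation on the trapezoidal column (denominator 4−1=3):
T_{2}^{(1)} = -1.941435 + (-1.941435 − (-1.690959))/3 = -2.024927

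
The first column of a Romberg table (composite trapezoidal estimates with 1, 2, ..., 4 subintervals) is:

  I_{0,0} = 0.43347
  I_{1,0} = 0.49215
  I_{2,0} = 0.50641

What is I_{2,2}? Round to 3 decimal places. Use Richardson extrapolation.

I_{1,1} = (4·0.49215 − 0.43347) / 3 = 0.51171
I_{2,1} = (4·0.50641 − 0.49215) / 3 = 0.51116
I_{2,2} = 0.51116 + (0.51116 − 0.51171)/15 = 0.51112

0.511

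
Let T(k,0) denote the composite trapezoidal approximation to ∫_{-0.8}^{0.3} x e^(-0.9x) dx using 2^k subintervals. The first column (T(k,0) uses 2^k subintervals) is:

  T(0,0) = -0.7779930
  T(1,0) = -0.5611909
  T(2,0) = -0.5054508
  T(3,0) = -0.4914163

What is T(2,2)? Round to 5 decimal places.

-0.48673

Richardson extrapolation on the trapezoidal column (denominator 4−1=3):
T(1,1) = -0.5611909 + (-0.5611909 − (-0.7779930))/3 = -0.4889235
T(2,1) = (4·(-0.5054508) − (-0.5611909)) / 3 = -0.4868708
T(2,2) = (16·(-0.4868708) − (-0.4889235)) / 15 = -0.4867340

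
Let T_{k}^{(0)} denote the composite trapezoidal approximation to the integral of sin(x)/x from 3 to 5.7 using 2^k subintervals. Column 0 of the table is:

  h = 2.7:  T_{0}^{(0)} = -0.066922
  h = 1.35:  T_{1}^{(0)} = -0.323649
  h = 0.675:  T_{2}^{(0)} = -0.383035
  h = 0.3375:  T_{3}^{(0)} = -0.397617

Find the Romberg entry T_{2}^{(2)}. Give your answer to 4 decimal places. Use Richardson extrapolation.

-0.4024

Richardson extrapolation on the trapezoidal column (denominator 4−1=3):
T_{1}^{(1)} = -0.323649 + (-0.323649 − (-0.066922))/3 = -0.409225
T_{2}^{(1)} = -0.383035 + (-0.383035 − (-0.323649))/3 = -0.402830
T_{2}^{(2)} = -0.402830 + (-0.402830 − (-0.409225))/15 = -0.402404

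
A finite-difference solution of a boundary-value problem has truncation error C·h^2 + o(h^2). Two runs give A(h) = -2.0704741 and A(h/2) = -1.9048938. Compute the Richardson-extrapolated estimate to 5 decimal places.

-1.84970

The leading error scales as h^2; refining by a factor of 2 reduces it by 2^2 = 4.
Extrapolated value = (4·A(h/2) − A(h)) / (4 − 1)
= (4·(-1.9048938) − (-2.0704741)) / 3
= -5.5491011 / 3 = -1.8497004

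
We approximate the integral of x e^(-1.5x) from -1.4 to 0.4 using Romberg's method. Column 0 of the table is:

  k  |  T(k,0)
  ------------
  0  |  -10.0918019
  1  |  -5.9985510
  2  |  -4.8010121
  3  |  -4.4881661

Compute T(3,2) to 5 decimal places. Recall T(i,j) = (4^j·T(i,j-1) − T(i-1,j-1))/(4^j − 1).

Richardson extrapolation on the trapezoidal column (denominator 4−1=3):
T(2,1) = (4·(-4.8010121) − (-5.9985510)) / 3 = -4.4018325
T(3,1) = -4.4881661 + (-4.4881661 − (-4.8010121))/3 = -4.3838841
T(3,2) = (16·(-4.3838841) − (-4.4018325)) / 15 = -4.3826875

-4.38269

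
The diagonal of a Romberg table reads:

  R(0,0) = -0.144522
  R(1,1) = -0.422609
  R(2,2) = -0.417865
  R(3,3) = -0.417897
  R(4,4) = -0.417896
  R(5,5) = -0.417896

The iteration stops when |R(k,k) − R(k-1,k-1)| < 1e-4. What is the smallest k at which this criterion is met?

k = 3

|R(1,1) − R(0,0)| = 0.278087 ≥ 1e-4
|R(2,2) − R(1,1)| = 0.004744 ≥ 1e-4
|R(3,3) − R(2,2)| = 0.000032 < 1e-4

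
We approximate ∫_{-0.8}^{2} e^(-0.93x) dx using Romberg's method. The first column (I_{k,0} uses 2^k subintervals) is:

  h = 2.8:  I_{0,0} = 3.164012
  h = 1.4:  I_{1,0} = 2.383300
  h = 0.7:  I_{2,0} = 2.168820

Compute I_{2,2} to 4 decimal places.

I_{1,1} = 2.383300 + (2.383300 − 3.164012)/3 = 2.123063
I_{2,1} = 2.168820 + (2.168820 − 2.383300)/3 = 2.097327
I_{2,2} = (16·2.097327 − 2.123063) / 15 = 2.095611

2.0956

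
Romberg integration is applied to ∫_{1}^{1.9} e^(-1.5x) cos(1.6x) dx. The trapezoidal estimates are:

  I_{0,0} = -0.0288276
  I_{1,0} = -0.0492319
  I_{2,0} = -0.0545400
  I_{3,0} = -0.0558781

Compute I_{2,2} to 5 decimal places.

-0.05633

Richardson extrapolation on the trapezoidal column (denominator 4−1=3):
I_{1,1} = -0.0492319 + (-0.0492319 − (-0.0288276))/3 = -0.0560333
I_{2,1} = (4·(-0.0545400) − (-0.0492319)) / 3 = -0.0563094
I_{2,2} = (16·(-0.0563094) − (-0.0560333)) / 15 = -0.0563278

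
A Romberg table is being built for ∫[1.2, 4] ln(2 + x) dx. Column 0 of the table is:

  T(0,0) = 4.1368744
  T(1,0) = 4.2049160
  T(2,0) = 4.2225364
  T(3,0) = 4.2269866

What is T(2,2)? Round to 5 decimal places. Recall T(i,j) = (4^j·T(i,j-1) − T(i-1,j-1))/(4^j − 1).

T(1,1) = 4.2049160 + (4.2049160 − 4.1368744)/3 = 4.2275965
T(2,1) = (4·4.2225364 − 4.2049160) / 3 = 4.2284099
T(2,2) = 4.2284099 + (4.2284099 − 4.2275965)/15 = 4.2284641

4.22846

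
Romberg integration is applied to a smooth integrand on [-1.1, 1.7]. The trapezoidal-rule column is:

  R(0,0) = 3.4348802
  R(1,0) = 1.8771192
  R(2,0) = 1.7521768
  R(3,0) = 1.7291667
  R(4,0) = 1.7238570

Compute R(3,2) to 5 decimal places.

1.72223

R(2,1) = 1.7521768 + (1.7521768 − 1.8771192)/3 = 1.7105293
R(3,1) = (4·1.7291667 − 1.7521768) / 3 = 1.7214967
R(3,2) = (16·1.7214967 − 1.7105293) / 15 = 1.7222279
(Column j=1 coincides with Simpson's rule on the same nodes.)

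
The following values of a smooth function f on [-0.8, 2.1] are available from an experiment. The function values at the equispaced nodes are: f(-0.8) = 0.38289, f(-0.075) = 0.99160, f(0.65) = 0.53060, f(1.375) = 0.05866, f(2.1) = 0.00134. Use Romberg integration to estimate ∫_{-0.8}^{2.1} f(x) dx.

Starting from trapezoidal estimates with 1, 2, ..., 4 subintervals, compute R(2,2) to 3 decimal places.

1.375

R(0,0) (trapezoid, 1 panel, h=2.9000): 0.55713
R(1,0) (trapezoid, 2 panels, h=1.4500): 1.04794
R(2,0) (trapezoid, 4 panels, h=0.7250): 1.28541
R(1,1) = 1.04794 + (1.04794 − 0.55713)/3 = 1.21154
R(2,1) = 1.28541 + (1.28541 − 1.04794)/3 = 1.36457
R(2,2) = 1.36457 + (1.36457 − 1.21154)/15 = 1.37477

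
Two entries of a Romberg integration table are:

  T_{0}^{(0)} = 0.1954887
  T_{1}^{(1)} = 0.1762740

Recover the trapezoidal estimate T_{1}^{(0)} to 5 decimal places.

From T_{1}^{(1)} = (4·T_{1}^{(0)} − T_{0}^{(0)})/3, solve for T_{1}^{(0)}:
4·T_{1}^{(0)} = 3·0.1762740 + 0.1954887 = 0.7243107
T_{1}^{(0)} = 0.1810777

0.18108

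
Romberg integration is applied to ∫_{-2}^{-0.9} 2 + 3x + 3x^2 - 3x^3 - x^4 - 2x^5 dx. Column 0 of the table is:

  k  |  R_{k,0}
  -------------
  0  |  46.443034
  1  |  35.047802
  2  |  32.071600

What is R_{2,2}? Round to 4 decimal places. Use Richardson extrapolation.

31.0682

Richardson extrapolation on the trapezoidal column (denominator 4−1=3):
R_{1,1} = (4·35.047802 − 46.443034) / 3 = 31.249391
R_{2,1} = (4·32.071600 − 35.047802) / 3 = 31.079533
R_{2,2} = 31.079533 + (31.079533 − 31.249391)/15 = 31.068209
(Column j=1 coincides with Simpson's rule on the same nodes.)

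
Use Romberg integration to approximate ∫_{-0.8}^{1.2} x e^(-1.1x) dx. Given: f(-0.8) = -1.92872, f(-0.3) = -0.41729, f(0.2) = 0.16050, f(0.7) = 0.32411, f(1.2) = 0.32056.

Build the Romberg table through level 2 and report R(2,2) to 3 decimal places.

R(0,0) (trapezoid, 1 panel, h=2.0000): -1.60816
R(1,0) (trapezoid, 2 panels, h=1.0000): -0.64358
R(2,0) (trapezoid, 4 panels, h=0.5000): -0.36838
R(1,1) = -0.64358 + (-0.64358 − (-1.60816))/3 = -0.32205
R(2,1) = -0.36838 + (-0.36838 − (-0.64358))/3 = -0.27665
R(2,2) = -0.27665 + (-0.27665 − (-0.32205))/15 = -0.27362

-0.274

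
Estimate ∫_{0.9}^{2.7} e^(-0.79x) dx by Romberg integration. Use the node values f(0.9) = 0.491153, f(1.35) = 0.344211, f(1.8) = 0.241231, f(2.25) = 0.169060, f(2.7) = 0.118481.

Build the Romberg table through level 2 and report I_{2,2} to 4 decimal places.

I_{0,0} (trapezoid, 1 panel, h=1.8000): 0.548671
I_{1,0} (trapezoid, 2 panels, h=0.9000): 0.491443
I_{2,0} (trapezoid, 4 panels, h=0.4500): 0.476694
I_{1,1} = 0.491443 + (0.491443 − 0.548671)/3 = 0.472367
I_{2,1} = 0.476694 + (0.476694 − 0.491443)/3 = 0.471778
I_{2,2} = 0.471778 + (0.471778 − 0.472367)/15 = 0.471739

0.4717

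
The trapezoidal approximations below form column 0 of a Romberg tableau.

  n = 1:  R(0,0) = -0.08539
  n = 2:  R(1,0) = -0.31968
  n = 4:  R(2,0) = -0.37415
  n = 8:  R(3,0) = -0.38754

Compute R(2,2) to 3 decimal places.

R(1,1) = (4·(-0.31968) − (-0.08539)) / 3 = -0.39778
R(2,1) = -0.37415 + (-0.37415 − (-0.31968))/3 = -0.39231
R(2,2) = (16·(-0.39231) − (-0.39778)) / 15 = -0.39195

-0.392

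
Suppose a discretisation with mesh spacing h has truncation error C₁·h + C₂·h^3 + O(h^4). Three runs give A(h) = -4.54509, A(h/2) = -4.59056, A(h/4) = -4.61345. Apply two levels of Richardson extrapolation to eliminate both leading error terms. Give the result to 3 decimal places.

-4.636

First eliminate the h term (factor 2^1 = 2):
  B₁ = (2·(-4.59056) − (-4.54509))/1 = -4.63603
  B₂ = (2·(-4.61345) − (-4.59056))/1 = -4.63634
Then eliminate the h^3 term (factor 2^3 = 8):
  (8·(-4.63634) − (-4.63603))/7 = -4.63638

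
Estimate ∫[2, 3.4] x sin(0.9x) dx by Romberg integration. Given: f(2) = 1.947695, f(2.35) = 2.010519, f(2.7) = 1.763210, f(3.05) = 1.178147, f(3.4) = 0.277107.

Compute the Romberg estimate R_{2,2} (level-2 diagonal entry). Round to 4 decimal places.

2.1586

R_{0,0} (trapezoid, 1 panel, h=1.4000): 1.557361
R_{1,0} (trapezoid, 2 panels, h=0.7000): 2.012928
R_{2,0} (trapezoid, 4 panels, h=0.3500): 2.122497
R_{1,1} = 2.012928 + (2.012928 − 1.557361)/3 = 2.164784
R_{2,1} = 2.122497 + (2.122497 − 2.012928)/3 = 2.159020
R_{2,2} = 2.159020 + (2.159020 − 2.164784)/15 = 2.158636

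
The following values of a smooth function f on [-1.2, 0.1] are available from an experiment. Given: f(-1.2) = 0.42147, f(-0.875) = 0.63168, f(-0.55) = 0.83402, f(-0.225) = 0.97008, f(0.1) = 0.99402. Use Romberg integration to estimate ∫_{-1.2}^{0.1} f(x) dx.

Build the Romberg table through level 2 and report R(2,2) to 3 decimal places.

R(0,0) (trapezoid, 1 panel, h=1.3000): 0.92007
R(1,0) (trapezoid, 2 panels, h=0.6500): 1.00215
R(2,0) (trapezoid, 4 panels, h=0.3250): 1.02165
R(1,1) = 1.00215 + (1.00215 − 0.92007)/3 = 1.02951
R(2,1) = 1.02165 + (1.02165 − 1.00215)/3 = 1.02815
R(2,2) = 1.02815 + (1.02815 − 1.02951)/15 = 1.02806

1.028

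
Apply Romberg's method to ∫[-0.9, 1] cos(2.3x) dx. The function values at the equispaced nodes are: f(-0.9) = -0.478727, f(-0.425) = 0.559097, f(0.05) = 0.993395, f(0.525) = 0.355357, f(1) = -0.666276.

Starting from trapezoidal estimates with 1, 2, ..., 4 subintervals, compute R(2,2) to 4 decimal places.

0.7002

R(0,0) (trapezoid, 1 panel, h=1.9000): -1.087753
R(1,0) (trapezoid, 2 panels, h=0.9500): 0.399849
R(2,0) (trapezoid, 4 panels, h=0.4750): 0.634290
R(1,1) = 0.399849 + (0.399849 − (-1.087753))/3 = 0.895716
R(2,1) = 0.634290 + (0.634290 − 0.399849)/3 = 0.712437
R(2,2) = 0.712437 + (0.712437 − 0.895716)/15 = 0.700218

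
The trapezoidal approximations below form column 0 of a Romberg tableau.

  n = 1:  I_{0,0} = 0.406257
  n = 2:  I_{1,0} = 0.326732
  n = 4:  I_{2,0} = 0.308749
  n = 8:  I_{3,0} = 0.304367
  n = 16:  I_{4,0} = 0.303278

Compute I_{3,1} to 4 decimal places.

0.3029

I_{3,1} = 0.304367 + (0.304367 − 0.308749)/3 = 0.302906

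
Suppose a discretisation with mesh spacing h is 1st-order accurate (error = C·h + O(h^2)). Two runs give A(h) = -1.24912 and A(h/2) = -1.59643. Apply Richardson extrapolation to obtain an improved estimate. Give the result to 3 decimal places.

Extrapolated value = (2·A(h/2) − A(h)) / (2 − 1)
= (2·(-1.59643) − (-1.24912)) / 1
= -1.94374 / 1 = -1.94374

-1.944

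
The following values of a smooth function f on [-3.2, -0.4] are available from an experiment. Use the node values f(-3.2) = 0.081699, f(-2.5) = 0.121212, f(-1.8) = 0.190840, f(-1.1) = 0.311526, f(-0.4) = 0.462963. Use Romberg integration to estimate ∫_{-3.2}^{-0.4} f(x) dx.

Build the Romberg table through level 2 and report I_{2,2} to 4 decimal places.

0.6207

I_{0,0} (trapezoid, 1 panel, h=2.8000): 0.762527
I_{1,0} (trapezoid, 2 panels, h=1.4000): 0.648439
I_{2,0} (trapezoid, 4 panels, h=0.7000): 0.627136
I_{1,1} = 0.648439 + (0.648439 − 0.762527)/3 = 0.610410
I_{2,1} = 0.627136 + (0.627136 − 0.648439)/3 = 0.620035
I_{2,2} = 0.620035 + (0.620035 − 0.610410)/15 = 0.620677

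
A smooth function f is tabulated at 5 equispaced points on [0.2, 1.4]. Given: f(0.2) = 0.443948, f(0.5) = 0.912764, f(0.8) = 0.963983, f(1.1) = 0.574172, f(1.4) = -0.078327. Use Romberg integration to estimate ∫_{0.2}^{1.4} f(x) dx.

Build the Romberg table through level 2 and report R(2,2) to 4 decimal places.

R(0,0) (trapezoid, 1 panel, h=1.2000): 0.219373
R(1,0) (trapezoid, 2 panels, h=0.6000): 0.688076
R(2,0) (trapezoid, 4 panels, h=0.3000): 0.790119
R(1,1) = 0.688076 + (0.688076 − 0.219373)/3 = 0.844310
R(2,1) = 0.790119 + (0.790119 − 0.688076)/3 = 0.824133
R(2,2) = 0.824133 + (0.824133 − 0.844310)/15 = 0.822788

0.8228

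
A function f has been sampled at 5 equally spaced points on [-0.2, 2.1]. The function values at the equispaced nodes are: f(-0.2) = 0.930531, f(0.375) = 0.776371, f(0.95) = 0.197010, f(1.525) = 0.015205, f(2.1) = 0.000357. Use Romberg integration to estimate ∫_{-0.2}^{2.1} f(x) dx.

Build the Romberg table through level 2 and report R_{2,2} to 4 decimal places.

0.8743

R_{0,0} (trapezoid, 1 panel, h=2.3000): 1.070521
R_{1,0} (trapezoid, 2 panels, h=1.1500): 0.761822
R_{2,0} (trapezoid, 4 panels, h=0.5750): 0.836067
R_{1,1} = 0.761822 + (0.761822 − 1.070521)/3 = 0.658922
R_{2,1} = 0.836067 + (0.836067 − 0.761822)/3 = 0.860815
R_{2,2} = 0.860815 + (0.860815 − 0.658922)/15 = 0.874275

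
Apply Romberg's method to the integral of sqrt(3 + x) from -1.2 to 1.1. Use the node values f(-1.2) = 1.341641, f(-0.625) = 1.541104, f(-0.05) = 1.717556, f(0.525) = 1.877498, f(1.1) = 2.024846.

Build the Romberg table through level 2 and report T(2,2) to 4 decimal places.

3.9246

T(0,0) (trapezoid, 1 panel, h=2.3000): 3.871460
T(1,0) (trapezoid, 2 panels, h=1.1500): 3.910919
T(2,0) (trapezoid, 4 panels, h=0.5750): 3.921156
T(1,1) = 3.910919 + (3.910919 − 3.871460)/3 = 3.924072
T(2,1) = 3.921156 + (3.921156 − 3.910919)/3 = 3.924568
T(2,2) = 3.924568 + (3.924568 − 3.924072)/15 = 3.924601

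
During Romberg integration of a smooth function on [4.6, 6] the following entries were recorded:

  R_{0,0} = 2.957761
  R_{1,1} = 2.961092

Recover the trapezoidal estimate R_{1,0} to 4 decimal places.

2.9603

From R_{1,1} = (4·R_{1,0} − R_{0,0})/3, solve for R_{1,0}:
4·R_{1,0} = 3·2.961092 + 2.957761 = 11.841037
R_{1,0} = 2.960259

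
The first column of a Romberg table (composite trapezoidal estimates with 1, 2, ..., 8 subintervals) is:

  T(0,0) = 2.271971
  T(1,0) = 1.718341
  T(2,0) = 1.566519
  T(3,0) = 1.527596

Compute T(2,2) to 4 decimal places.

T(1,1) = 1.718341 + (1.718341 − 2.271971)/3 = 1.533798
T(2,1) = (4·1.566519 − 1.718341) / 3 = 1.515912
T(2,2) = 1.515912 + (1.515912 − 1.533798)/15 = 1.514720

1.5147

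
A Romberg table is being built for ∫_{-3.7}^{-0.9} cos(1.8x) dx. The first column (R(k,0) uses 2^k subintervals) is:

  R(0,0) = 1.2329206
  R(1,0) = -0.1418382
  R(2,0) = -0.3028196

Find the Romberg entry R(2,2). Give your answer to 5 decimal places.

R(1,1) = -0.1418382 + (-0.1418382 − 1.2329206)/3 = -0.6000911
R(2,1) = (4·(-0.3028196) − (-0.1418382)) / 3 = -0.3564801
R(2,2) = -0.3564801 + (-0.3564801 − (-0.6000911))/15 = -0.3402394

-0.34024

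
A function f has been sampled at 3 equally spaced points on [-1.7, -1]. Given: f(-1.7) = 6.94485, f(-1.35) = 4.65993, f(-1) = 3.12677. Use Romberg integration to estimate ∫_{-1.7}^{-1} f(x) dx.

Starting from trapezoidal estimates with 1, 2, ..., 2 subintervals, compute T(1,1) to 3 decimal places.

3.350

T(0,0) (trapezoid, 1 panel, h=0.7000): 3.52507
T(1,0) (trapezoid, 2 panels, h=0.3500): 3.39351
T(1,1) = 3.39351 + (3.39351 − 3.52507)/3 = 3.34966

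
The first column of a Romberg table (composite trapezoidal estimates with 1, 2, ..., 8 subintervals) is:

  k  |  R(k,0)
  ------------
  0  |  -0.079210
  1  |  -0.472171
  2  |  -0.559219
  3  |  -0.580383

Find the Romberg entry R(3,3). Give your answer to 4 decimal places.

Richardson extrapolation on the trapezoidal column (denominator 4−1=3):
R(1,1) = -0.472171 + (-0.472171 − (-0.079210))/3 = -0.603158
R(2,1) = -0.559219 + (-0.559219 − (-0.472171))/3 = -0.588235
R(3,1) = -0.580383 + (-0.580383 − (-0.559219))/3 = -0.587438
R(2,2) = (16·(-0.588235) − (-0.603158)) / 15 = -0.587240
R(3,2) = -0.587438 + (-0.587438 − (-0.588235))/15 = -0.587385
R(3,3) = (64·(-0.587385) − (-0.587240)) / 63 = -0.587387

-0.5874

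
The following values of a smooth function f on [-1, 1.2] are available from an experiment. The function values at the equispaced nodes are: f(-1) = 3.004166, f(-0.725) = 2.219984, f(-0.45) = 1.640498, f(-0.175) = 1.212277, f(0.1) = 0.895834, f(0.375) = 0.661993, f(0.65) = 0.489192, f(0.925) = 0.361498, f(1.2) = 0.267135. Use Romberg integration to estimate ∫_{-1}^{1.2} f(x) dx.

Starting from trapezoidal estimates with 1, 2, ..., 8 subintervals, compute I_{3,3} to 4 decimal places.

I_{0,0} (trapezoid, 1 panel, h=2.2000): 3.598431
I_{1,0} (trapezoid, 2 panels, h=1.1000): 2.784633
I_{2,0} (trapezoid, 4 panels, h=0.5500): 2.563646
I_{3,0} (trapezoid, 8 panels, h=0.2750): 2.507155
I_{1,1} = 2.784633 + (2.784633 − 3.598431)/3 = 2.513367
I_{2,1} = 2.563646 + (2.563646 − 2.784633)/3 = 2.489984
I_{3,1} = 2.507155 + (2.507155 − 2.563646)/3 = 2.488325
I_{2,2} = 2.489984 + (2.489984 − 2.513367)/15 = 2.488425
I_{3,2} = 2.488325 + (2.488325 − 2.489984)/15 = 2.488214
I_{3,3} = 2.488214 + (2.488214 − 2.488425)/63 = 2.488211

2.4882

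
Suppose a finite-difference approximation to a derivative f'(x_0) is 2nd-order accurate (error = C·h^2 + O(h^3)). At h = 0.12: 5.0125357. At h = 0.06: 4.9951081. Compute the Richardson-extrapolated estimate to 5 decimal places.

4.98930

Extrapolated value = (4·A(h/2) − A(h)) / (4 − 1)
= (4·4.9951081 − 5.0125357) / 3
= 14.9678967 / 3 = 4.9892989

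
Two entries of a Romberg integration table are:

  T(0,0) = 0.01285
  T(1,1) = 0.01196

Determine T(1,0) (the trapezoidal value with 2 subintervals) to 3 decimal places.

From T(1,1) = (4·T(1,0) − T(0,0))/3, solve for T(1,0):
4·T(1,0) = 3·0.01196 + 0.01285 = 0.04873
T(1,0) = 0.01218

0.012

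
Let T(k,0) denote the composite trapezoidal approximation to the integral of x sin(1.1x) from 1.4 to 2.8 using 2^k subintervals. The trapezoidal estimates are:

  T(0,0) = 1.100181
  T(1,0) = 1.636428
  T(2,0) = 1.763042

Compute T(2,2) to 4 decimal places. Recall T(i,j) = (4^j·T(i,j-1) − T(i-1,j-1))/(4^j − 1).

T(1,1) = 1.636428 + (1.636428 − 1.100181)/3 = 1.815177
T(2,1) = (4·1.763042 − 1.636428) / 3 = 1.805247
T(2,2) = (16·1.805247 − 1.815177) / 15 = 1.804585

1.8046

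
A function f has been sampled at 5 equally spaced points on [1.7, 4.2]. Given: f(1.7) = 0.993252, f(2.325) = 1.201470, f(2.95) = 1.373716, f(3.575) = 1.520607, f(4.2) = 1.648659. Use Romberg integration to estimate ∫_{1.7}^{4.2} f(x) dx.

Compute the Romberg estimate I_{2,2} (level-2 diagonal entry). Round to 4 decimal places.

3.3912

I_{0,0} (trapezoid, 1 panel, h=2.5000): 3.302389
I_{1,0} (trapezoid, 2 panels, h=1.2500): 3.368339
I_{2,0} (trapezoid, 4 panels, h=0.6250): 3.385468
I_{1,1} = 3.368339 + (3.368339 − 3.302389)/3 = 3.390322
I_{2,1} = 3.385468 + (3.385468 − 3.368339)/3 = 3.391178
I_{2,2} = 3.391178 + (3.391178 − 3.390322)/15 = 3.391235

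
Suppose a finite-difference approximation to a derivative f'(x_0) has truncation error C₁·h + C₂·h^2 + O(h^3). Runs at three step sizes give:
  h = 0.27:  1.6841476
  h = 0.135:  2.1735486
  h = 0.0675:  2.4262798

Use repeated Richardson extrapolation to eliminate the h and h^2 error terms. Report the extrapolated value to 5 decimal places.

2.68436

First eliminate the h term (factor 2^1 = 2):
  B₁ = (2·2.1735486 − 1.6841476)/1 = 2.6629496
  B₂ = (2·2.4262798 − 2.1735486)/1 = 2.6790110
Then eliminate the h^2 term (factor 2^2 = 4):
  (4·2.6790110 − 2.6629496)/3 = 2.6843648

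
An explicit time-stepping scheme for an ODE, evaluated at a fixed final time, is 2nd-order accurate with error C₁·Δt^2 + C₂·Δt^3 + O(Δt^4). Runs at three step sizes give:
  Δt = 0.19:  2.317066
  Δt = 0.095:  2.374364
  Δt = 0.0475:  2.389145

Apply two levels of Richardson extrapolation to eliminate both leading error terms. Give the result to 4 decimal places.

2.3942

First eliminate the Δt^2 term (factor 2^2 = 4):
  B₁ = (4·2.374364 − 2.317066)/3 = 2.393463
  B₂ = (4·2.389145 − 2.374364)/3 = 2.394072
Then eliminate the Δt^3 term (factor 2^3 = 8):
  (8·2.394072 − 2.393463)/7 = 2.394159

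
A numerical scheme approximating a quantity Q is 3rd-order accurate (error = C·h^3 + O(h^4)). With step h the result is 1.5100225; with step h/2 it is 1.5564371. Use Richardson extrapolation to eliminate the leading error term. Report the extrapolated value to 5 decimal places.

1.56307

Extrapolated value = (8·A(h/2) − A(h)) / (8 − 1)
= (8·1.5564371 − 1.5100225) / 7
= 10.9414743 / 7 = 1.5630678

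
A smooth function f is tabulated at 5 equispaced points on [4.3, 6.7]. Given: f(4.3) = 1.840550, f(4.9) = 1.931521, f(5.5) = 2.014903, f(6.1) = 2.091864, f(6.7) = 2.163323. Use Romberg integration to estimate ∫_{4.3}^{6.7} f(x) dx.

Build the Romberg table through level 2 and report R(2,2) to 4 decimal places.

4.8254

R(0,0) (trapezoid, 1 panel, h=2.4000): 4.804648
R(1,0) (trapezoid, 2 panels, h=1.2000): 4.820207
R(2,0) (trapezoid, 4 panels, h=0.6000): 4.824135
R(1,1) = 4.820207 + (4.820207 − 4.804648)/3 = 4.825393
R(2,1) = 4.824135 + (4.824135 − 4.820207)/3 = 4.825444
R(2,2) = 4.825444 + (4.825444 − 4.825393)/15 = 4.825447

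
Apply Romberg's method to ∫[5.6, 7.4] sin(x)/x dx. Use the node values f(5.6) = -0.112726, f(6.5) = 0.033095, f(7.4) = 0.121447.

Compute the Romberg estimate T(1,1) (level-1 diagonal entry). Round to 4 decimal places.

0.0423

T(0,0) (trapezoid, 1 panel, h=1.8000): 0.007849
T(1,0) (trapezoid, 2 panels, h=0.9000): 0.033710
T(1,1) = 0.033710 + (0.033710 − 0.007849)/3 = 0.042330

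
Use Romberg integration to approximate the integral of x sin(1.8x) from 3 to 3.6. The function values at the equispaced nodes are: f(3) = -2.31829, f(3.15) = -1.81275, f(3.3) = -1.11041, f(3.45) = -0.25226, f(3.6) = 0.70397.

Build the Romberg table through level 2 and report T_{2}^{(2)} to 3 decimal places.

-0.605

T_{0}^{(0)} (trapezoid, 1 panel, h=0.6000): -0.48430
T_{1}^{(0)} (trapezoid, 2 panels, h=0.3000): -0.57527
T_{2}^{(0)} (trapezoid, 4 panels, h=0.1500): -0.59739
T_{1}^{(1)} = -0.57527 + (-0.57527 − (-0.48430))/3 = -0.60559
T_{2}^{(1)} = -0.59739 + (-0.59739 − (-0.57527))/3 = -0.60476
T_{2}^{(2)} = -0.60476 + (-0.60476 − (-0.60559))/15 = -0.60470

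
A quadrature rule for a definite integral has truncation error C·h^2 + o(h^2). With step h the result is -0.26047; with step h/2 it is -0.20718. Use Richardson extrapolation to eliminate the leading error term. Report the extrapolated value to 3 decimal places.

Extrapolated value = (4·A(h/2) − A(h)) / (4 − 1)
= (4·(-0.20718) − (-0.26047)) / 3
= -0.56825 / 3 = -0.18942

-0.189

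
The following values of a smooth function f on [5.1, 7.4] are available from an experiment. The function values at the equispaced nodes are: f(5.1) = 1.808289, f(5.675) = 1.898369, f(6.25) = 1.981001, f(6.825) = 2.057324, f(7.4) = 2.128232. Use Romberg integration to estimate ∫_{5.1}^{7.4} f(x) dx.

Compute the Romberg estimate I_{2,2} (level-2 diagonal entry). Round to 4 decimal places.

I_{0,0} (trapezoid, 1 panel, h=2.3000): 4.526999
I_{1,0} (trapezoid, 2 panels, h=1.1500): 4.541651
I_{2,0} (trapezoid, 4 panels, h=0.5750): 4.545349
I_{1,1} = 4.541651 + (4.541651 − 4.526999)/3 = 4.546535
I_{2,1} = 4.545349 + (4.545349 − 4.541651)/3 = 4.546582
I_{2,2} = 4.546582 + (4.546582 − 4.546535)/15 = 4.546585

4.5466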